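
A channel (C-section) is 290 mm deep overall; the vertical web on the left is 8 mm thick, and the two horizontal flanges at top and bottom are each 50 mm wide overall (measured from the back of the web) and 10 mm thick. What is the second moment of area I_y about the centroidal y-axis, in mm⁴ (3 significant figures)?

I_y ≈ 5.21 × 10⁵ mm⁴

Break the section into simple shapes (no overlaps), measuring from the bottom-left corner of the bounding box.
Web: 8 × 290, A = 2 320 mm², x = 4 mm, Ī = 12 373 mm⁴.
Top flange (beyond web): 42 × 10, A = 420 mm², x = 29 mm, Ī = 61 740 mm⁴.
Bottom flange (beyond web): 42 × 10, A = 420 mm², x = 29 mm, Ī = 61 740 mm⁴.
Centroid: x̄ = ΣA·x / ΣA = 10.646 mm.
Transfer each piece to the centroidal y-axis using Ī + A·d² with d = x − 10.646:
  web: d = -6.6456 mm → contributes +114 833 mm⁴
  top flange (beyond web): d = 18.354 mm → contributes +203 232 mm⁴
  bottom flange (beyond web): d = 18.354 mm → contributes +203 232 mm⁴
Total I = 521 296 mm⁴.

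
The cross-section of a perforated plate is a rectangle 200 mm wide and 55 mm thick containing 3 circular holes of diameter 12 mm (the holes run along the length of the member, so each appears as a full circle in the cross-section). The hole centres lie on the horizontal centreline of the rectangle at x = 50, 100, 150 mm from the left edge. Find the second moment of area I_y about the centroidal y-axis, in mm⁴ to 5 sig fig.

Split into non-overlapping primitives; take the origin at the lower-left of the bounding box.
Plate: 200 × 55, A = 11 000 mm², x = 100 mm, Ī = 36 666 667 mm⁴.
Hole 1 (subtracted): ⌀12, A = 113.0973 mm², x = 50 mm, Ī = 1017.876 mm⁴.
Hole 2 (subtracted): ⌀12, A = 113.0973 mm², x = 100 mm, Ī = 1017.876 mm⁴.
Hole 3 (subtracted): ⌀12, A = 113.0973 mm², x = 150 mm, Ī = 1017.876 mm⁴.
By symmetry the centroid is at mid-width, x̄ = 100 mm.
Transfer each piece to the centroidal y-axis using Ī + A·d² with d = x − 100:
  plate: d = 0 mm → contributes +36 666 667 mm⁴
  hole 1: d = -50 mm → contributes −283761.2 mm⁴
  hole 2: d = 0 mm → contributes −1017.876 mm⁴
  hole 3: d = 50 mm → contributes −283761.2 mm⁴
Total I = 36 098 126 mm⁴.

I_y ≈ 3.6098 × 10⁷ mm⁴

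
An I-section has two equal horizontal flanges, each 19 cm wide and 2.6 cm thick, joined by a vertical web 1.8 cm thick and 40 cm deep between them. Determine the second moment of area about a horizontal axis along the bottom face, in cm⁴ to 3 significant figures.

Split into non-overlapping primitives; take the origin at the lower-left of the bounding box.
Bottom flange: 19 × 2.6, A = 49.4 cm², y = 1.3 cm, Ī = 27.829 cm⁴.
Web: 1.8 × 40, A = 72 cm², y = 22.6 cm, Ī = 9 600 cm⁴.
Top flange: 19 × 2.6, A = 49.4 cm², y = 43.9 cm, Ī = 27.829 cm⁴.
Transfer each piece to a horizontal axis along the bottom face using Ī + A·d² with d = y − 0:
  bottom flange: d = 1.3 cm → contributes +111.31 cm⁴
  web: d = 22.6 cm → contributes +46 375 cm⁴
  top flange: d = 43.9 cm → contributes +95 232 cm⁴
Total I = 141 718 cm⁴.

I_base ≈ 1.42 × 10⁵ cm⁴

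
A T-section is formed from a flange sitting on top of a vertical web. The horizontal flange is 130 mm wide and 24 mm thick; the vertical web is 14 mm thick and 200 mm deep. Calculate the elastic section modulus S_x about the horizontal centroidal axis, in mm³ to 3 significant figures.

Decompose the section into non-overlapping parts with the origin at the bottom-left of its bounding rectangle.
Flange: 130 × 24, A = 3 120 mm², y = 212 mm, Ī = 149 760 mm⁴.
Web: 14 × 200, A = 2 800 mm², y = 100 mm, Ī = 9 333 333 mm⁴.
Centroid: ȳ = ΣA·y / ΣA = 159.03 mm.
Transfer each piece to the horizontal centroidal axis using Ī + A·d² with d = y − 159.03:
  flange: d = 52.973 mm → contributes +8 904 904 mm⁴
  web: d = -59.027 mm → contributes +19 089 065 mm⁴
Total I = 27 993 969 mm⁴.
Extreme fibre distance c = 159.03 mm; S = I/c = 176 033 mm³.

S_x ≈ 1.76 × 10⁵ mm³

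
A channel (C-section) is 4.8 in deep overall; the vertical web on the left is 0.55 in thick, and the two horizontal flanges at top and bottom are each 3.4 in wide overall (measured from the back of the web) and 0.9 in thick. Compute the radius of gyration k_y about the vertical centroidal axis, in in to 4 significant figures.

k_y ≈ 1.051 in

Break the section into simple shapes (no overlaps), measuring from the bottom-left corner of the bounding box.
Web: 0.55 × 4.8, A = 2.64 in², x = 0.275 in, Ī = 0.06655 in⁴.
Top flange (beyond web): 2.85 × 0.9, A = 2.565 in², x = 1.975 in, Ī = 1.73618 in⁴.
Bottom flange (beyond web): 2.85 × 0.9, A = 2.565 in², x = 1.975 in, Ī = 1.73618 in⁴.
Centroid: x̄ = ΣA·x / ΣA = 1.39739 in.
Transfer each piece to the vertical centroidal axis using Ī + A·d² with d = x − 1.39739:
  web: d = -1.12239 in → contributes +3.39234 in⁴
  top flange (beyond web): d = 0.577606 in → contributes +2.59194 in⁴
  bottom flange (beyond web): d = 0.577606 in → contributes +2.59194 in⁴
Total I = 8.57622 in⁴.
Radius of gyration: k = √(I/A) = √(8.57622 / 7.77) = 1.0506 in.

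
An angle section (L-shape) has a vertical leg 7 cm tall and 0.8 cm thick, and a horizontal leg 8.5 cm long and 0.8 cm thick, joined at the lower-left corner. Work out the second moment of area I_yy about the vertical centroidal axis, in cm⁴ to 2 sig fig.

I_yy ≈ 84 cm⁴

Break the section into simple shapes (no overlaps), measuring from the bottom-left corner of the bounding box.
Vertical leg: 0.8 × 7, A = 5.6 cm², x = 0.4 cm, Ī = 0.2987 cm⁴.
Horizontal leg (remainder): 7.7 × 0.8, A = 6.16 cm², x = 4.65 cm, Ī = 30.44 cm⁴.
Centroid: x̄ = ΣA·x / ΣA = 2.626 cm.
Transfer each piece to the vertical centroidal axis using Ī + A·d² with d = x − 2.626:
  vertical leg: d = -2.226 cm → contributes +28.05 cm⁴
  horizontal leg (remainder): d = 2.024 cm → contributes +55.67 cm⁴
Total I = 83.72 cm⁴.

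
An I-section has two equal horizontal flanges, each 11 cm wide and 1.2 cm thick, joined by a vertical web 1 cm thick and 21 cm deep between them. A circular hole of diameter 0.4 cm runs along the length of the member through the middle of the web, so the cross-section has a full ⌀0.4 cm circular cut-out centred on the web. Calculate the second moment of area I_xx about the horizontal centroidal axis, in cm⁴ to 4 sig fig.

I_xx ≈ 4028 cm⁴

Treat the section as a set of non-overlapping primitives; coordinates are from the bounding-box lower-left.
Bottom flange: 11 × 1.2, A = 13.2 cm², y = 0.6 cm, Ī = 1.584 cm⁴.
Web: 1 × 21, A = 21 cm², y = 11.7 cm, Ī = 771.75 cm⁴.
Top flange: 11 × 1.2, A = 13.2 cm², y = 22.8 cm, Ī = 1.584 cm⁴.
Hole (subtracted): ⌀0.4, A = 0.125664 cm², y = 11.7 cm, Ī = 0.00125664 cm⁴.
By symmetry the centroid is at mid-height, ȳ = 11.7 cm.
Transfer each piece to the horizontal centroidal axis using Ī + A·d² with d = y − 11.7:
  bottom flange: d = -11.1 cm → contributes +1627.96 cm⁴
  web: d = 0 cm → contributes +771.75 cm⁴
  top flange: d = 11.1 cm → contributes +1627.96 cm⁴
  hole: d = 0 cm → contributes −0.00125664 cm⁴
Total I = 4027.66 cm⁴.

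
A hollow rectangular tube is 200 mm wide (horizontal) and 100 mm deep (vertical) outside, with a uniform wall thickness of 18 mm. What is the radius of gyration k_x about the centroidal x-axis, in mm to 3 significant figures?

Break the section into simple shapes (no overlaps), measuring from the bottom-left corner of the bounding box.
Outer rectangle: 200 × 100, A = 20 000 mm², y = 50 mm, Ī = 16 666 667 mm⁴.
Inner void (subtracted): 164 × 64, A = 10 496 mm², y = 50 mm, Ī = 3 582 635 mm⁴.
By symmetry the centroid is at mid-height, ȳ = 50 mm.
All pieces are centred on the centroidal x-axis, so I = ΣĪ (holes subtracted) = 13 084 032 mm⁴.
Radius of gyration: k = √(I/A) = √(13 084 032 / 9 504) = 37.104 mm.

k_x ≈ 37.1 mm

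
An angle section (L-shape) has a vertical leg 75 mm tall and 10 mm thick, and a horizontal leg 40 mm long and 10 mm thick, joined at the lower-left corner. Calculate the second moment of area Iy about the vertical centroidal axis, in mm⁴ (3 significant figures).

Break the section into simple shapes (no overlaps), measuring from the bottom-left corner of the bounding box.
Vertical leg: 10 × 75, A = 750 mm², x = 5 mm, Ī = 6 250 mm⁴.
Horizontal leg (remainder): 30 × 10, A = 300 mm², x = 25 mm, Ī = 22 500 mm⁴.
Centroid: x̄ = ΣA·x / ΣA = 10.714 mm.
Transfer each piece to the vertical centroidal axis using Ī + A·d² with d = x − 10.714:
  vertical leg: d = -5.7143 mm → contributes +30 740 mm⁴
  horizontal leg (remainder): d = 14.286 mm → contributes +83 724 mm⁴
Total I = 114 464 mm⁴.

Iy ≈ 1.14 × 10⁵ mm⁴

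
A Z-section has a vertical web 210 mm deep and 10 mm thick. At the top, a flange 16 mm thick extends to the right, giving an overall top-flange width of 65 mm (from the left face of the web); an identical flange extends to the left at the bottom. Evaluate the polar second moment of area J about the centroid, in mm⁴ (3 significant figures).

Split into non-overlapping primitives; take the origin at the lower-left of the bounding box.
Web: 10 × 210, A = 2 100 mm², y = 105 mm, Ī = 7 717 500 mm⁴.
Top flange (beyond web): 55 × 16, A = 880 mm², y = 202 mm, Ī = 18 773 mm⁴.
Bottom flange (beyond web): 55 × 16, A = 880 mm², y = 8 mm, Ī = 18 773 mm⁴.
Centroid: ȳ = ΣA·y / ΣA = 105 mm.
Transfer each piece to the centroidal x-axis using Ī + A·d² with d = y − 105:
  web: d = 0 mm → contributes +7 717 500 mm⁴
  top flange (beyond web): d = 97 mm → contributes +8 298 693 mm⁴
  bottom flange (beyond web): d = -97 mm → contributes +8 298 693 mm⁴
Total I = 24 314 887 mm⁴.
For the y-axis: x̄ = 60 mm.
Repeating about the centroidal y-axis gives I_y = 2 320 167 mm⁴.
Polar second moment: J = I_x + I_y = 26 635 053 mm⁴.

J ≈ 2.66 × 10⁷ mm⁴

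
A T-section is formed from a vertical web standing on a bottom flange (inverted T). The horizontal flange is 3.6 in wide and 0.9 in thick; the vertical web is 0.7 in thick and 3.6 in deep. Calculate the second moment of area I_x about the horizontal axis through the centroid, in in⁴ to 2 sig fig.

Decompose the section into non-overlapping parts with the origin at the bottom-left of its bounding rectangle.
Flange: 3.6 × 0.9, A = 3.24 in², y = 0.45 in, Ī = 0.2187 in⁴.
Web: 0.7 × 3.6, A = 2.52 in², y = 2.7 in, Ī = 2.722 in⁴.
Centroid: ȳ = ΣA·y / ΣA = 1.434 in.
Transfer each piece to the horizontal axis through the centroid using Ī + A·d² with d = y − 1.434:
  flange: d = -0.9844 in → contributes +3.358 in⁴
  web: d = 1.266 in → contributes +6.758 in⁴
Total I = 10.12 in⁴.

I_x ≈ 10 in⁴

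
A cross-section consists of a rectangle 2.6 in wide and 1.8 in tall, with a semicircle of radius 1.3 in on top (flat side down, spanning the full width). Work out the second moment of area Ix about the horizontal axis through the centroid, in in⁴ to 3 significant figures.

Ix ≈ 5.15 in⁴

Decompose the section into non-overlapping parts with the origin at the bottom-left of its bounding rectangle.
Rectangular body: 2.6 × 1.8, A = 4.68 in², y = 0.9 in, Ī = 1.2636 in⁴.
Semicircular cap: semicircle r = 1.3, A = 2.6546 in², y = 2.3517 in, Ī = 0.31348 in⁴.
Centroid: ȳ = ΣA·y / ΣA = 1.4254 in.
Transfer each piece to the horizontal axis through the centroid using Ī + A·d² with d = y − 1.4254:
  rectangular body: d = -0.52543 in → contributes +2.5556 in⁴
  semicircular cap: d = 0.92631 in → contributes +2.5913 in⁴
Total I = 5.1469 in⁴.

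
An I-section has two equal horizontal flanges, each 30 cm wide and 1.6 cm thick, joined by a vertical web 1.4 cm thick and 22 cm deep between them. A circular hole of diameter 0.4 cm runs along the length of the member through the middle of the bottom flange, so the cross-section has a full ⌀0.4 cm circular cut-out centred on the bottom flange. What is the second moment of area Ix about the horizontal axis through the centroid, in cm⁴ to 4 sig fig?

Split into non-overlapping primitives; take the origin at the lower-left of the bounding box.
Bottom flange: 30 × 1.6, A = 48 cm², y = 0.8 cm, Ī = 10.24 cm⁴.
Web: 1.4 × 22, A = 30.8 cm², y = 12.6 cm, Ī = 1242.27 cm⁴.
Top flange: 30 × 1.6, A = 48 cm², y = 24.4 cm, Ī = 10.24 cm⁴.
Hole (subtracted): ⌀0.4, A = 0.125664 cm², y = 0.8 cm, Ī = 0.00125664 cm⁴.
Centroid: ȳ = ΣA·y / ΣA = 12.6117 cm.
Transfer each piece to the horizontal axis through the centroid using Ī + A·d² with d = y − 12.6117:
  bottom flange: d = -11.8117 cm → contributes +6707.03 cm⁴
  web: d = -0.0117059 cm → contributes +1242.27 cm⁴
  top flange: d = 11.7883 cm → contributes +6680.51 cm⁴
  hole: d = -11.8117 cm → contributes −17.5334 cm⁴
Total I = 14612.3 cm⁴.

Ix ≈ 1.461 × 10⁴ cm⁴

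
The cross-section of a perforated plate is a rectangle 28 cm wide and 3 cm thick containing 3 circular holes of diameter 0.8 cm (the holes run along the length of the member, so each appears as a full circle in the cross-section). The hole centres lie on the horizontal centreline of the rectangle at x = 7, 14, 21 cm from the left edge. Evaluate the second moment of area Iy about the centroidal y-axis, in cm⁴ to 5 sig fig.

Decompose the section into non-overlapping parts with the origin at the bottom-left of its bounding rectangle.
Plate: 28 × 3, A = 84 cm², x = 14 cm, Ī = 5 488 cm⁴.
Hole 1 (subtracted): ⌀0.8, A = 0.5026548 cm², x = 7 cm, Ī = 0.02010619 cm⁴.
Hole 2 (subtracted): ⌀0.8, A = 0.5026548 cm², x = 14 cm, Ī = 0.02010619 cm⁴.
Hole 3 (subtracted): ⌀0.8, A = 0.5026548 cm², x = 21 cm, Ī = 0.02010619 cm⁴.
By symmetry the centroid is at mid-width, x̄ = 14 cm.
Transfer each piece to the centroidal y-axis using Ī + A·d² with d = x − 14:
  plate: d = 0 cm → contributes +5 488 cm⁴
  hole 1: d = -7 cm → contributes −24.65019 cm⁴
  hole 2: d = 0 cm → contributes −0.02010619 cm⁴
  hole 3: d = 7 cm → contributes −24.65019 cm⁴
Total I = 5438.68 cm⁴.

Iy ≈ 5438.7 cm⁴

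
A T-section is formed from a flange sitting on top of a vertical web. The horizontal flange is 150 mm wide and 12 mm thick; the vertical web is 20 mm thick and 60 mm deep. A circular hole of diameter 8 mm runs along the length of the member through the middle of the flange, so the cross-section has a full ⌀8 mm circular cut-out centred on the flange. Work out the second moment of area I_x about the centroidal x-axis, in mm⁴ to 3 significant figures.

Decompose the section into non-overlapping parts with the origin at the bottom-left of its bounding rectangle.
Flange: 150 × 12, A = 1 800 mm², y = 66 mm, Ī = 21 600 mm⁴.
Web: 20 × 60, A = 1 200 mm², y = 30 mm, Ī = 360 000 mm⁴.
Hole (subtracted): ⌀8, A = 50.265 mm², y = 66 mm, Ī = 201.06 mm⁴.
Centroid: ȳ = ΣA·y / ΣA = 51.355 mm.
Transfer each piece to the centroidal x-axis using Ī + A·d² with d = y − 51.355:
  flange: d = 14.645 mm → contributes +407 677 mm⁴
  web: d = -21.355 mm → contributes +907 223 mm⁴
  hole: d = 14.645 mm → contributes −10 982 mm⁴
Total I = 1 303 918 mm⁴.

I_x ≈ 1.30 × 10⁶ mm⁴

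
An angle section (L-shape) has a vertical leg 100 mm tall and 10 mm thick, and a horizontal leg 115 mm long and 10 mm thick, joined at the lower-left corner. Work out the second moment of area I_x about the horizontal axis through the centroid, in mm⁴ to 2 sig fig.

Decompose the section into non-overlapping parts with the origin at the bottom-left of its bounding rectangle.
Vertical leg: 10 × 100, A = 1 000 mm², y = 50 mm, Ī = 833 333 mm⁴.
Horizontal leg (remainder): 105 × 10, A = 1 050 mm², y = 5 mm, Ī = 8 750 mm⁴.
Centroid: ȳ = ΣA·y / ΣA = 26.95 mm.
Transfer each piece to the horizontal axis through the centroid using Ī + A·d² with d = y − 26.95:
  vertical leg: d = 23.05 mm → contributes +1 364 580 mm⁴
  horizontal leg (remainder): d = -21.95 mm → contributes +514 699 mm⁴
Total I = 1 879 278 mm⁴.

I_x ≈ 1.9 × 10⁶ mm⁴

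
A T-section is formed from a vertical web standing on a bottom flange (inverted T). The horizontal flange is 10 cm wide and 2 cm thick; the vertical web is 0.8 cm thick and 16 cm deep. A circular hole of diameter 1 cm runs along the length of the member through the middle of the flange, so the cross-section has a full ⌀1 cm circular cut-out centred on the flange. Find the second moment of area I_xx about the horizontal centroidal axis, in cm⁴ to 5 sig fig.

I_xx ≈ 901.95 cm⁴

Treat the section as a set of non-overlapping primitives; coordinates are from the bounding-box lower-left.
Flange: 10 × 2, A = 20 cm², y = 1 cm, Ī = 6.666667 cm⁴.
Web: 0.8 × 16, A = 12.8 cm², y = 10 cm, Ī = 273.0667 cm⁴.
Hole (subtracted): ⌀1, A = 0.7853982 cm², y = 1 cm, Ī = 0.04908739 cm⁴.
Centroid: ȳ = ΣA·y / ΣA = 4.598358 cm.
Transfer each piece to the horizontal centroidal axis using Ī + A·d² with d = y − 4.598358:
  flange: d = -3.598358 cm → contributes +265.6303 cm⁴
  web: d = 5.401642 cm → contributes +646.5417 cm⁴
  hole: d = -3.598358 cm → contributes −10.21856 cm⁴
Total I = 901.9534 cm⁴.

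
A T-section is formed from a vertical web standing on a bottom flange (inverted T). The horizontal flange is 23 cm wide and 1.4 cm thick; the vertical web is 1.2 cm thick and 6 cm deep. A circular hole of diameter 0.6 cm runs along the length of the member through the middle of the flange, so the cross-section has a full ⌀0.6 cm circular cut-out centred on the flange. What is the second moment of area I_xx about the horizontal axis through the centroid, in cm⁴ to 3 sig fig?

I_xx ≈ 107 cm⁴

Treat the section as a set of non-overlapping primitives; coordinates are from the bounding-box lower-left.
Flange: 23 × 1.4, A = 32.2 cm², y = 0.7 cm, Ī = 5.2593 cm⁴.
Web: 1.2 × 6, A = 7.2 cm², y = 4.4 cm, Ī = 21.6 cm⁴.
Hole (subtracted): ⌀0.6, A = 0.28274 cm², y = 0.7 cm, Ī = 0.0063617 cm⁴.
Centroid: ȳ = ΣA·y / ΣA = 1.381 cm.
Transfer each piece to the horizontal axis through the centroid using Ī + A·d² with d = y − 1.381:
  flange: d = -0.68103 cm → contributes +20.194 cm⁴
  web: d = 3.019 cm → contributes +87.222 cm⁴
  hole: d = -0.68103 cm → contributes −0.1375 cm⁴
Total I = 107.28 cm⁴.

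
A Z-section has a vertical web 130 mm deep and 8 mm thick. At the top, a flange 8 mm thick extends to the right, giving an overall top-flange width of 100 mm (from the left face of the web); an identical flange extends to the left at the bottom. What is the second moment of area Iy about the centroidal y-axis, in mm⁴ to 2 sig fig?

Iy ≈ 4.7 × 10⁶ mm⁴

Treat the section as a set of non-overlapping primitives; coordinates are from the bounding-box lower-left.
Web: 8 × 130, A = 1 040 mm², x = 96 mm, Ī = 5 547 mm⁴.
Top flange (beyond web): 92 × 8, A = 736 mm², x = 146 mm, Ī = 519 125 mm⁴.
Bottom flange (beyond web): 92 × 8, A = 736 mm², x = 46 mm, Ī = 519 125 mm⁴.
Centroid: x̄ = ΣA·x / ΣA = 96 mm.
Transfer each piece to the centroidal y-axis using Ī + A·d² with d = x − 96:
  web: d = 0 mm → contributes +5 547 mm⁴
  top flange (beyond web): d = 50 mm → contributes +2 359 125 mm⁴
  bottom flange (beyond web): d = -50 mm → contributes +2 359 125 mm⁴
Total I = 4 723 797 mm⁴.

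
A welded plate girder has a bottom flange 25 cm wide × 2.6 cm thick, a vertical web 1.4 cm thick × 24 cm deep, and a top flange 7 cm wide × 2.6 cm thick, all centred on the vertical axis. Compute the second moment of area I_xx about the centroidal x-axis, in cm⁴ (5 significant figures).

I_xx ≈ 1.3060 × 10⁴ cm⁴

Treat the section as a set of non-overlapping primitives; coordinates are from the bounding-box lower-left.
Bottom plate: 25 × 2.6, A = 65 cm², y = 1.3 cm, Ī = 36.61667 cm⁴.
Web plate: 1.4 × 24, A = 33.6 cm², y = 14.6 cm, Ī = 1612.8 cm⁴.
Top plate: 7 × 2.6, A = 18.2 cm², y = 27.9 cm, Ī = 10.25267 cm⁴.
Centroid: ȳ = ΣA·y / ΣA = 9.27089 cm.
Transfer each piece to the centroidal x-axis using Ī + A·d² with d = y − 9.27089:
  bottom plate: d = -7.97089 cm → contributes +4166.398 cm⁴
  web plate: d = 5.32911 cm → contributes +2567.02 cm⁴
  top plate: d = 18.62911 cm → contributes +6326.448 cm⁴
Total I = 13059.87 cm⁴.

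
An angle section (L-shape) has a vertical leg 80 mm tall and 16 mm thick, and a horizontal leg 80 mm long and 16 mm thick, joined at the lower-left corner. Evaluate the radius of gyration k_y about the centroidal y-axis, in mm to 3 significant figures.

Break the section into simple shapes (no overlaps), measuring from the bottom-left corner of the bounding box.
Vertical leg: 16 × 80, A = 1 280 mm², x = 8 mm, Ī = 27 307 mm⁴.
Horizontal leg (remainder): 64 × 16, A = 1 024 mm², x = 48 mm, Ī = 349 525 mm⁴.
Centroid: x̄ = ΣA·x / ΣA = 25.778 mm.
Transfer each piece to the centroidal y-axis using Ī + A·d² with d = x − 25.778:
  vertical leg: d = -17.778 mm → contributes +431 850 mm⁴
  horizontal leg (remainder): d = 22.222 mm → contributes +855 204 mm⁴
Total I = 1 287 054 mm⁴.
Radius of gyration: k = √(I/A) = √(1 287 054 / 2 304) = 23.635 mm.

k_y ≈ 23.6 mm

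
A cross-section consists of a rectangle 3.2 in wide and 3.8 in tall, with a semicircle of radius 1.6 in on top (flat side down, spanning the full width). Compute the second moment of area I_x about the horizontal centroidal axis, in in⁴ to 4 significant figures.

I_x ≈ 35.45 in⁴

Split into non-overlapping primitives; take the origin at the lower-left of the bounding box.
Rectangular body: 3.2 × 3.8, A = 12.16 in², y = 1.9 in, Ī = 14.6325 in⁴.
Semicircular cap: semicircle r = 1.6, A = 4.02124 in², y = 4.47906 in, Ī = 0.719303 in⁴.
Centroid: ȳ = ΣA·y / ΣA = 2.54093 in.
Transfer each piece to the horizontal centroidal axis using Ī + A·d² with d = y − 2.54093:
  rectangular body: d = -0.640929 in → contributes +19.6277 in⁴
  semicircular cap: d = 1.93813 in → contributes +15.8245 in⁴
Total I = 35.4522 in⁴.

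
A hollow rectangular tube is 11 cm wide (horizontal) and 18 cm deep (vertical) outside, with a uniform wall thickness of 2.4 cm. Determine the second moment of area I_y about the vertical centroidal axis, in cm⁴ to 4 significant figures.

Treat the section as a set of non-overlapping primitives; coordinates are from the bounding-box lower-left.
Outer rectangle: 11 × 18, A = 198 cm², x = 5.5 cm, Ī = 1996.5 cm⁴.
Inner void (subtracted): 6.2 × 13.2, A = 81.84 cm², x = 5.5 cm, Ī = 262.161 cm⁴.
By symmetry the centroid is at mid-width, x̄ = 5.5 cm.
All pieces are centred on the vertical centroidal axis, so I = ΣĪ (holes subtracted) = 1734.34 cm⁴.

I_y ≈ 1734 cm⁴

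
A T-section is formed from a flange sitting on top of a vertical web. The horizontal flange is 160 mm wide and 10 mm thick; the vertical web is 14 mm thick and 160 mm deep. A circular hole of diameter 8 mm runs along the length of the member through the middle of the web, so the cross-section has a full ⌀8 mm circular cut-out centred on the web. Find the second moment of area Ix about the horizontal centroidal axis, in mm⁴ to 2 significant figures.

Treat the section as a set of non-overlapping primitives; coordinates are from the bounding-box lower-left.
Flange: 160 × 10, A = 1 600 mm², y = 165 mm, Ī = 13 333 mm⁴.
Web: 14 × 160, A = 2 240 mm², y = 80 mm, Ī = 4 778 667 mm⁴.
Hole (subtracted): ⌀8, A = 50.27 mm², y = 80 mm, Ī = 201.1 mm⁴.
Centroid: ȳ = ΣA·y / ΣA = 115.9 mm.
Transfer each piece to the horizontal centroidal axis using Ī + A·d² with d = y − 115.9:
  flange: d = 49.11 mm → contributes +3 872 764 mm⁴
  web: d = -35.89 mm → contributes +7 663 417 mm⁴
  hole: d = -35.89 mm → contributes −64 935 mm⁴
Total I = 11 471 246 mm⁴.

Ix ≈ 1.1 × 10⁷ mm⁴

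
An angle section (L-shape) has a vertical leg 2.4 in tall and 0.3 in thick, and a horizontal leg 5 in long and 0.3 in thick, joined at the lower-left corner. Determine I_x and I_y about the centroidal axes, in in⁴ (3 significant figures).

I_x ≈ 0.882 in⁴, I_y ≈ 5.58 in⁴

Treat the section as a set of non-overlapping primitives; coordinates are from the bounding-box lower-left.
Vertical leg: 0.3 × 2.4, A = 0.72 in², y = 1.2 in, Ī = 0.3456 in⁴.
Horizontal leg (remainder): 4.7 × 0.3, A = 1.41 in², y = 0.15 in, Ī = 0.010575 in⁴.
Centroid: ȳ = ΣA·y / ΣA = 0.50493 in.
Transfer each piece to the centroidal x-axis using Ī + A·d² with d = y − 0.50493:
  vertical leg: d = 0.69507 in → contributes +0.69345 in⁴
  horizontal leg (remainder): d = -0.35493 in → contributes +0.1882 in⁴
Total I = 0.88165 in⁴.
For the y-axis: x̄ = 1.8049 in.
Repeating about the centroidal y-axis gives I_y = 5.5798 in⁴.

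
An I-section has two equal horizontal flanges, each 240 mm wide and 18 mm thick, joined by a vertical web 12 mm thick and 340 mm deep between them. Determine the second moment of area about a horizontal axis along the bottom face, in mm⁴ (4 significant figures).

I_base ≈ 7.659 × 10⁸ mm⁴

Treat the section as a set of non-overlapping primitives; coordinates are from the bounding-box lower-left.
Bottom flange: 240 × 18, A = 4 320 mm², y = 9 mm, Ī = 116 640 mm⁴.
Web: 12 × 340, A = 4 080 mm², y = 188 mm, Ī = 39 304 000 mm⁴.
Top flange: 240 × 18, A = 4 320 mm², y = 367 mm, Ī = 116 640 mm⁴.
Transfer each piece to the bottom edge using Ī + A·d² with d = y − 0:
  bottom flange: d = 9 mm → contributes +466 560 mm⁴
  web: d = 188 mm → contributes +183 507 520 mm⁴
  top flange: d = 367 mm → contributes +581 973 120 mm⁴
Total I = 765 947 200 mm⁴.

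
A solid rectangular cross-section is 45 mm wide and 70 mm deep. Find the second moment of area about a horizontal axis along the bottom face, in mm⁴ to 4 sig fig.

I_base ≈ 5.145 × 10⁶ mm⁴

The section: 45 × 70, A = 3 150 mm², y = 35 mm, Ī = 1 286 250 mm⁴.
Transfer it to the base of the section using Ī + A·d² with d = y − 0:
  the section: d = 35 mm → contributes +5 145 000 mm⁴
Total I = 5 145 000 mm⁴.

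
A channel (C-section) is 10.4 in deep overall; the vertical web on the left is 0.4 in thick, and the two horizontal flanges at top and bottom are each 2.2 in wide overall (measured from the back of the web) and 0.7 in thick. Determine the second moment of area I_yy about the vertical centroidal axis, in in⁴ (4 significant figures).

Break the section into simple shapes (no overlaps), measuring from the bottom-left corner of the bounding box.
Web: 0.4 × 10.4, A = 4.16 in², x = 0.2 in, Ī = 0.0554667 in⁴.
Top flange (beyond web): 1.8 × 0.7, A = 1.26 in², x = 1.3 in, Ī = 0.3402 in⁴.
Bottom flange (beyond web): 1.8 × 0.7, A = 1.26 in², x = 1.3 in, Ī = 0.3402 in⁴.
Centroid: x̄ = ΣA·x / ΣA = 0.61497 in.
Transfer each piece to the vertical centroidal axis using Ī + A·d² with d = x − 0.61497:
  web: d = -0.41497 in → contributes +0.771819 in⁴
  top flange (beyond web): d = 0.68503 in → contributes +0.931475 in⁴
  bottom flange (beyond web): d = 0.68503 in → contributes +0.931475 in⁴
Total I = 2.63477 in⁴.

I_yy ≈ 2.635 in⁴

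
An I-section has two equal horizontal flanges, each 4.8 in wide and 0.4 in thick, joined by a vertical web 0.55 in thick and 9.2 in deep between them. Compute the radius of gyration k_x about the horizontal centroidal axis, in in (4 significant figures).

Decompose the section into non-overlapping parts with the origin at the bottom-left of its bounding rectangle.
Bottom flange: 4.8 × 0.4, A = 1.92 in², y = 0.2 in, Ī = 0.0256 in⁴.
Web: 0.55 × 9.2, A = 5.06 in², y = 5 in, Ī = 35.6899 in⁴.
Top flange: 4.8 × 0.4, A = 1.92 in², y = 9.8 in, Ī = 0.0256 in⁴.
By symmetry the centroid is at mid-height, ȳ = 5 in.
Transfer each piece to the horizontal centroidal axis using Ī + A·d² with d = y − 5:
  bottom flange: d = -4.8 in → contributes +44.2624 in⁴
  web: d = 0 in → contributes +35.6899 in⁴
  top flange: d = 4.8 in → contributes +44.2624 in⁴
Total I = 124.215 in⁴.
Radius of gyration: k = √(I/A) = √(124.215 / 8.9) = 3.73587 in.

k_x ≈ 3.736 in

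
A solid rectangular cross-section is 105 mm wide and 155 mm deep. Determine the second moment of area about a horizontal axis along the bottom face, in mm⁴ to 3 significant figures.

I_base ≈ 1.30 × 10⁸ mm⁴

The section: 105 × 155, A = 16 275 mm², y = 77.5 mm, Ī = 32 583 906 mm⁴.
Transfer it to the bottom edge using Ī + A·d² with d = y − 0:
  the section: d = 77.5 mm → contributes +130 335 625 mm⁴
Total I = 130 335 625 mm⁴.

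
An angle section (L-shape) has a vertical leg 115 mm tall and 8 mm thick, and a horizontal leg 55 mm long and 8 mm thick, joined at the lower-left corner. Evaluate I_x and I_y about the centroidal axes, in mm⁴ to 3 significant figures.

I_x ≈ 1.78 × 10⁶ mm⁴, I_y ≈ 2.76 × 10⁵ mm⁴

Split into non-overlapping primitives; take the origin at the lower-left of the bounding box.
Vertical leg: 8 × 115, A = 920 mm², y = 57.5 mm, Ī = 1 013 917 mm⁴.
Horizontal leg (remainder): 47 × 8, A = 376 mm², y = 4 mm, Ī = 2005.3 mm⁴.
Centroid: ȳ = ΣA·y / ΣA = 41.978 mm.
Transfer each piece to the centroidal x-axis using Ī + A·d² with d = y − 41.978:
  vertical leg: d = 15.522 mm → contributes +1 235 563 mm⁴
  horizontal leg (remainder): d = -37.978 mm → contributes +544 332 mm⁴
Total I = 1 779 895 mm⁴.
For the y-axis: x̄ = 11.978 mm.
Repeating about the centroidal y-axis gives I_y = 275 975 mm⁴.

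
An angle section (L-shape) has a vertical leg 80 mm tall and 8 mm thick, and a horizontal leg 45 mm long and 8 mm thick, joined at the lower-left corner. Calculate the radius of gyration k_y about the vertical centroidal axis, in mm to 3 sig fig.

k_y ≈ 12.2 mm

Treat the section as a set of non-overlapping primitives; coordinates are from the bounding-box lower-left.
Vertical leg: 8 × 80, A = 640 mm², x = 4 mm, Ī = 3413.3 mm⁴.
Horizontal leg (remainder): 37 × 8, A = 296 mm², x = 26.5 mm, Ī = 33 769 mm⁴.
Centroid: x̄ = ΣA·x / ΣA = 11.115 mm.
Transfer each piece to the vertical centroidal axis using Ī + A·d² with d = x − 11.115:
  vertical leg: d = -7.1154 mm → contributes +35 816 mm⁴
  horizontal leg (remainder): d = 15.385 mm → contributes +103 828 mm⁴
Total I = 139 644 mm⁴.
Radius of gyration: k = √(I/A) = √(139 644 / 936) = 12.214 mm.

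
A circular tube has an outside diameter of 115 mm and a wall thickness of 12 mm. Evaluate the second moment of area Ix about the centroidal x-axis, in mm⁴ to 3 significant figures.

Ix ≈ 5.22 × 10⁶ mm⁴

Decompose the section into non-overlapping parts with the origin at the bottom-left of its bounding rectangle.
Outer circle: ⌀115, A = 10 387 mm², y = 57.5 mm, Ī = 8 585 414 mm⁴.
Bore (subtracted): ⌀91, A = 6503.9 mm², y = 57.5 mm, Ī = 3 366 166 mm⁴.
By symmetry the centroid is at mid-height, ȳ = 57.5 mm.
All pieces are centred on the centroidal x-axis, so I = ΣĪ (holes subtracted) = 5 219 249 mm⁴.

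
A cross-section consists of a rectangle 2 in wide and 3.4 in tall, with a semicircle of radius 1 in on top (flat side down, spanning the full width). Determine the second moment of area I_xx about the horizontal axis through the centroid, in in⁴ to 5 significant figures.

Break the section into simple shapes (no overlaps), measuring from the bottom-left corner of the bounding box.
Rectangular body: 2 × 3.4, A = 6.8 in², y = 1.7 in, Ī = 6.550667 in⁴.
Semicircular cap: semicircle r = 1, A = 1.570796 in², y = 3.824413 in, Ī = 0.109757 in⁴.
Centroid: ȳ = ΣA·y / ΣA = 2.09865 in.
Transfer each piece to the horizontal axis through the centroid using Ī + A·d² with d = y − 2.09865:
  rectangular body: d = -0.3986503 in → contributes +7.631337 in⁴
  semicircular cap: d = 1.725763 in → contributes +4.787993 in⁴
Total I = 12.41933 in⁴.

I_xx ≈ 12.419 in⁴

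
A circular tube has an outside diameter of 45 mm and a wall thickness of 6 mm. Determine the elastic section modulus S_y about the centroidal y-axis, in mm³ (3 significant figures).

S_y ≈ 6360 mm³

Split into non-overlapping primitives; take the origin at the lower-left of the bounding box.
Outer circle: ⌀45, A = 1590.4 mm², x = 22.5 mm, Ī = 201 289 mm⁴.
Bore (subtracted): ⌀33, A = 855.3 mm², x = 22.5 mm, Ī = 58 214 mm⁴.
By symmetry the centroid is at mid-width, x̄ = 22.5 mm.
All pieces are centred on the centroidal y-axis, so I = ΣĪ (holes subtracted) = 143 075 mm⁴.
Extreme fibre distance c = 22.5 mm; S = I/c = 6358.9 mm³.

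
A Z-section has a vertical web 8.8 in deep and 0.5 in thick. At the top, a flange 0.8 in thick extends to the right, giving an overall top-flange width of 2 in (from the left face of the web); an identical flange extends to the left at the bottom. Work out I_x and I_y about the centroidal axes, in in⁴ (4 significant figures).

Decompose the section into non-overlapping parts with the origin at the bottom-left of its bounding rectangle.
Web: 0.5 × 8.8, A = 4.4 in², y = 4.4 in, Ī = 28.3947 in⁴.
Top flange (beyond web): 1.5 × 0.8, A = 1.2 in², y = 8.4 in, Ī = 0.064 in⁴.
Bottom flange (beyond web): 1.5 × 0.8, A = 1.2 in², y = 0.4 in, Ī = 0.064 in⁴.
Centroid: ȳ = ΣA·y / ΣA = 4.4 in.
Transfer each piece to the centroidal x-axis using Ī + A·d² with d = y − 4.4:
  web: d = 0 in → contributes +28.3947 in⁴
  top flange (beyond web): d = 4 in → contributes +19.264 in⁴
  bottom flange (beyond web): d = -4 in → contributes +19.264 in⁴
Total I = 66.9227 in⁴.
For the y-axis: x̄ = 1.75 in.
Repeating about the centroidal y-axis gives I_y = 2.94167 in⁴.

I_x ≈ 66.92 in⁴, I_y ≈ 2.942 in⁴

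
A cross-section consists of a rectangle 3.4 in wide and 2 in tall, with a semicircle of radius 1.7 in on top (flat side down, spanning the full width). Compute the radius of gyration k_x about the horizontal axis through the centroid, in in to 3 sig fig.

Break the section into simple shapes (no overlaps), measuring from the bottom-left corner of the bounding box.
Rectangular body: 3.4 × 2, A = 6.8 in², y = 1 in, Ī = 2.2667 in⁴.
Semicircular cap: semicircle r = 1.7, A = 4.5396 in², y = 2.7215 in, Ī = 0.9167 in⁴.
Centroid: ȳ = ΣA·y / ΣA = 1.6892 in.
Transfer each piece to the horizontal axis through the centroid using Ī + A·d² with d = y − 1.6892:
  rectangular body: d = -0.68917 in → contributes +5.4964 in⁴
  semicircular cap: d = 1.0323 in → contributes +5.7546 in⁴
Total I = 11.251 in⁴.
Radius of gyration: k = √(I/A) = √(11.251 / 11.34) = 0.99608 in.

k_x ≈ 0.996 in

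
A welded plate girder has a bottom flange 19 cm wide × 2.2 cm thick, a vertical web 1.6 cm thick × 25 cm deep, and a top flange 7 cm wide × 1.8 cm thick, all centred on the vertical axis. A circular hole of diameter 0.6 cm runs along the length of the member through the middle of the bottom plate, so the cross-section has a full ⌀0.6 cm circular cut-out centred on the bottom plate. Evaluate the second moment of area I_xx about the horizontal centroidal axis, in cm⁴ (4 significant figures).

Break the section into simple shapes (no overlaps), measuring from the bottom-left corner of the bounding box.
Bottom plate: 19 × 2.2, A = 41.8 cm², y = 1.1 cm, Ī = 16.8593 cm⁴.
Web plate: 1.6 × 25, A = 40 cm², y = 14.7 cm, Ī = 2083.33 cm⁴.
Top plate: 7 × 1.8, A = 12.6 cm², y = 28.1 cm, Ī = 3.402 cm⁴.
Hole (subtracted): ⌀0.6, A = 0.282743 cm², y = 1.1 cm, Ī = 0.00636173 cm⁴.
Centroid: ȳ = ΣA·y / ΣA = 10.4947 cm.
Transfer each piece to the horizontal centroidal axis using Ī + A·d² with d = y − 10.4947:
  bottom plate: d = -9.39466 cm → contributes +3706.12 cm⁴
  web plate: d = 4.20534 cm → contributes +2790.73 cm⁴
  top plate: d = 17.6053 cm → contributes +3908.74 cm⁴
  hole: d = -9.39466 cm → contributes −24.9612 cm⁴
Total I = 10380.6 cm⁴.

I_xx ≈ 1.038 × 10⁴ cm⁴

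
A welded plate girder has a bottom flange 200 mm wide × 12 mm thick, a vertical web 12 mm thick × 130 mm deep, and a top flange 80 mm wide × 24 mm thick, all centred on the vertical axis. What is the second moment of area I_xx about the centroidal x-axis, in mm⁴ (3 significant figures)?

I_xx ≈ 2.57 × 10⁷ mm⁴

Split into non-overlapping primitives; take the origin at the lower-left of the bounding box.
Bottom plate: 200 × 12, A = 2 400 mm², y = 6 mm, Ī = 28 800 mm⁴.
Web plate: 12 × 130, A = 1 560 mm², y = 77 mm, Ī = 2 197 000 mm⁴.
Top plate: 80 × 24, A = 1 920 mm², y = 154 mm, Ī = 92 160 mm⁴.
Centroid: ȳ = ΣA·y / ΣA = 73.163 mm.
Transfer each piece to the centroidal x-axis using Ī + A·d² with d = y − 73.163:
  bottom plate: d = -67.163 mm → contributes +10 854 970 mm⁴
  web plate: d = 3.8367 mm → contributes +2 219 964 mm⁴
  top plate: d = 80.837 mm → contributes +12 638 549 mm⁴
Total I = 25 713 483 mm⁴.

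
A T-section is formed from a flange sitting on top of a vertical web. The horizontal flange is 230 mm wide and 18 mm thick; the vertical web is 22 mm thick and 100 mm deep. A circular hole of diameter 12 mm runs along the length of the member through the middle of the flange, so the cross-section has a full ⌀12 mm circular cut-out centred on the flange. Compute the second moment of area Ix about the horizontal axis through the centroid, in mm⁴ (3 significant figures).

Ix ≈ 6.90 × 10⁶ mm⁴

Split into non-overlapping primitives; take the origin at the lower-left of the bounding box.
Flange: 230 × 18, A = 4 140 mm², y = 109 mm, Ī = 111 780 mm⁴.
Web: 22 × 100, A = 2 200 mm², y = 50 mm, Ī = 1 833 333 mm⁴.
Hole (subtracted): ⌀12, A = 113.1 mm², y = 109 mm, Ī = 1017.9 mm⁴.
Centroid: ȳ = ΣA·y / ΣA = 88.155 mm.
Transfer each piece to the horizontal axis through the centroid using Ī + A·d² with d = y − 88.155:
  flange: d = 20.845 mm → contributes +1 910 674 mm⁴
  web: d = -38.155 mm → contributes +5 036 096 mm⁴
  hole: d = 20.845 mm → contributes −50 160 mm⁴
Total I = 6 896 610 mm⁴.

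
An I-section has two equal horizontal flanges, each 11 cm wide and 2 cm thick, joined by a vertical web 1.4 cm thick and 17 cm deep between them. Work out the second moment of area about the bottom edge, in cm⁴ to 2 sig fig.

I_base ≈ 1.2 × 10⁴ cm⁴

Decompose the section into non-overlapping parts with the origin at the bottom-left of its bounding rectangle.
Bottom flange: 11 × 2, A = 22 cm², y = 1 cm, Ī = 7.333 cm⁴.
Web: 1.4 × 17, A = 23.8 cm², y = 10.5 cm, Ī = 573.2 cm⁴.
Top flange: 11 × 2, A = 22 cm², y = 20 cm, Ī = 7.333 cm⁴.
Transfer each piece to the base of the section using Ī + A·d² with d = y − 0:
  bottom flange: d = 1 cm → contributes +29.33 cm⁴
  web: d = 10.5 cm → contributes +3 197 cm⁴
  top flange: d = 20 cm → contributes +8 807 cm⁴
Total I = 12 034 cm⁴.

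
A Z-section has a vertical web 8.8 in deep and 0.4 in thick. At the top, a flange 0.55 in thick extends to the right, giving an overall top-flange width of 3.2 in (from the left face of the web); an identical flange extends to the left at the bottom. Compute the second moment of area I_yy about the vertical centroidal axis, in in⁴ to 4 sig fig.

Break the section into simple shapes (no overlaps), measuring from the bottom-left corner of the bounding box.
Web: 0.4 × 8.8, A = 3.52 in², x = 3 in, Ī = 0.0469333 in⁴.
Top flange (beyond web): 2.8 × 0.55, A = 1.54 in², x = 4.6 in, Ī = 1.00613 in⁴.
Bottom flange (beyond web): 2.8 × 0.55, A = 1.54 in², x = 1.4 in, Ī = 1.00613 in⁴.
Centroid: x̄ = ΣA·x / ΣA = 3 in.
Transfer each piece to the vertical centroidal axis using Ī + A·d² with d = x − 3:
  web: d = 0 in → contributes +0.0469333 in⁴
  top flange (beyond web): d = 1.6 in → contributes +4.94853 in⁴
  bottom flange (beyond web): d = -1.6 in → contributes +4.94853 in⁴
Total I = 9.944 in⁴.

I_yy ≈ 9.944 in⁴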